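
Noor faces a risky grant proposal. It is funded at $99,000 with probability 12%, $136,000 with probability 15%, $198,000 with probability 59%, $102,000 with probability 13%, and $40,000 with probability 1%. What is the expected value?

EV = 0.12 × 99000 + 0.15 × 136000 + 0.59 × 198000 + 0.13 × 102000 + 0.01 × 40000 = 11880 + 20400 + 116820 + 13260 + 400 = 162760

$162,760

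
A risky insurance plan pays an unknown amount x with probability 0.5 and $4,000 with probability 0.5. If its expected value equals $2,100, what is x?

0.5·x + 0.5·4000 = 2100
0.5·x = 2100 − 2000 = 100
x = 100 / 0.5 = 200

x = $200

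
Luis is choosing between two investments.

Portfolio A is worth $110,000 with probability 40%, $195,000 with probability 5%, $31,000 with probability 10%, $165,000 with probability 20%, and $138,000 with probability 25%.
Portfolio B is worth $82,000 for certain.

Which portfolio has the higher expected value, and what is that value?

Portfolio A ($124,350)

Portfolio A = 0.4 × 110000 + 0.05 × 195000 + 0.1 × 31000 + 0.2 × 165000 + 0.25 × 138000 = 44000 + 9750 + 3100 + 33000 + 34500 = 124350
Portfolio B: 82000 (certain)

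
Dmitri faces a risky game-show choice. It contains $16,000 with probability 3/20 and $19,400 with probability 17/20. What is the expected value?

EV = 3/20 × 16000 + 17/20 × 19400 = 2400 + 16490 = 18890

$18,890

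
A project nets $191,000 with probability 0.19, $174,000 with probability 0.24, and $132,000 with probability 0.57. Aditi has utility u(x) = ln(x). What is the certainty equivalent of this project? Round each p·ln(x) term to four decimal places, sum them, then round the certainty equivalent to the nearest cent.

$151,296.99

E[u] = 0.19·ln(191000) + 0.24·ln(174000) + 0.57·ln(132000) = 2.3104 + 2.8960 + 6.7206 = 11.9270
CE = e^11.9270 ≈ 151296.99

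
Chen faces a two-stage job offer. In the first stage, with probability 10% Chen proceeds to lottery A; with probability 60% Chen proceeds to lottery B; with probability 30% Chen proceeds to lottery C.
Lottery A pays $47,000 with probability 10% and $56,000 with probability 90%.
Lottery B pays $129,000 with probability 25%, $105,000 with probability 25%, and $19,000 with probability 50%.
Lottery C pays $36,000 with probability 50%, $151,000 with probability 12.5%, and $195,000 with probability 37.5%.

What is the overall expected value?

$79,310

EV(A) = 0.1 × 47000 + 0.9 × 56000 = 4700 + 50400 = 55100
EV(B) = 0.25 × 129000 + 0.25 × 105000 + 0.5 × 19000 = 32250 + 26250 + 9500 = 68000
EV(C) = 0.5 × 36000 + 0.125 × 151000 + 0.375 × 195000 = 18000 + 18875 + 73125 = 110000
Overall = 0.1 × 55100 + 0.6 × 68000 + 0.3 × 110000 = 5510 + 40800 + 33000 = 79310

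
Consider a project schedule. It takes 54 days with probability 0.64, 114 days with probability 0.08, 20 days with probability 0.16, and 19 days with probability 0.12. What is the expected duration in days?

EV = 0.64 × 54 + 0.08 × 114 + 0.16 × 20 + 0.12 × 19 = 34.56 + 9.12 + 3.2 + 2.28 = 49.16

49.16 days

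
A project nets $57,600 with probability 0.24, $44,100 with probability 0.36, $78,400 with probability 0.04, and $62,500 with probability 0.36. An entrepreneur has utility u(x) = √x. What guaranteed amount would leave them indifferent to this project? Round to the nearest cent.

$54,943.36

E[u] = 0.24·√57600 + 0.36·√44100 + 0.04·√78400 + 0.36·√62500 = 0.24·240 + 0.36·210 + 0.04·280 + 0.36·250 = 234.4
CE = (234.4)² = 54943.36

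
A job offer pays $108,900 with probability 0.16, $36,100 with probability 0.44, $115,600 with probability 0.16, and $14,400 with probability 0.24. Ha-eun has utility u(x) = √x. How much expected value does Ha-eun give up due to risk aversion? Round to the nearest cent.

E[u] = 0.16·√108900 + 0.44·√36100 + 0.16·√115600 + 0.24·√14400 = 0.16·330 + 0.44·190 + 0.16·340 + 0.24·120 = 219.6
CE = (219.6)² = 48224.16
Risk premium = EV − CE = 55260 − 48224.16 = 7035.84

$7,035.84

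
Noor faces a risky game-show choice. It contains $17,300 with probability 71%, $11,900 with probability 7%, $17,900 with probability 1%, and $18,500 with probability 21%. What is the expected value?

EV = 0.71 × 17300 + 0.07 × 11900 + 0.01 × 17900 + 0.21 × 18500 = 12283 + 833 + 179 + 3885 = 17180

$17,180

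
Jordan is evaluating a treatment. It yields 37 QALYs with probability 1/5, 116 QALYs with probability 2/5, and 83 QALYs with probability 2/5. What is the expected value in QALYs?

87 QALYs

EV = 1/5 × 37 + 2/5 × 116 + 2/5 × 83 = 7.4 + 46.4 + 33.2 = 87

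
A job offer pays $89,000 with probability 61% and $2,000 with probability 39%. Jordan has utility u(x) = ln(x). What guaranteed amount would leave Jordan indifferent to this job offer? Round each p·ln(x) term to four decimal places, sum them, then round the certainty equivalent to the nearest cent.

$20,255.87

E[u] = 0.61·ln(89000) + 0.39·ln(2000) = 6.9518 + 2.9644 = 9.9162
CE = e^9.9162 ≈ 20255.87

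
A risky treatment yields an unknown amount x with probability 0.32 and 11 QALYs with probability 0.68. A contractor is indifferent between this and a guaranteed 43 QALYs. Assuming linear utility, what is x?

0.32·x + 0.68·11 = 43
0.32·x = 43 − 7.48 = 35.52
x = 35.52 / 0.32 = 111

x = 111 QALYs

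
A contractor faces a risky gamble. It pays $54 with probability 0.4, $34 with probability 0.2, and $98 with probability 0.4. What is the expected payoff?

$67.60

EV = 0.4 × 54 + 0.2 × 34 + 0.4 × 98 = 21.6 + 6.8 + 39.2 = 67.6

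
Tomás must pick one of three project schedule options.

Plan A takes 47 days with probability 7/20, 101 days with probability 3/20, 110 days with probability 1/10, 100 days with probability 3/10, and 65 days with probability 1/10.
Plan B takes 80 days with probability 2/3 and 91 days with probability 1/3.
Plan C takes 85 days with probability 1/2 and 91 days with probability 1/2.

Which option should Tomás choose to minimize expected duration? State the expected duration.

Plan A (79.1 days)

Plan A = 7/20 × 47 + 3/20 × 101 + 1/10 × 110 + 3/10 × 100 + 1/10 × 65 = 16.45 + 15.15 + 11 + 30 + 6.5 = 79.1
Plan B = 2/3 × 80 + 1/3 × 91 = 53.3333 + 30.3333 = 83.6667
Plan C = 1/2 × 85 + 1/2 × 91 = 42.5 + 45.5 = 88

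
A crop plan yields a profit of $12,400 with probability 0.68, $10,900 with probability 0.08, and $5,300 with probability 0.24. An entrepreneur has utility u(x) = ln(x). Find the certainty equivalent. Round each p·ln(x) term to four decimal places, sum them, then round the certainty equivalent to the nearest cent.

E[u] = 0.68·ln(12400) + 0.08·ln(10900) + 0.24·ln(5300) = 6.4093 + 0.7437 + 2.0581 = 9.2111
CE = e^9.2111 ≈ 10007.60

$10,007.60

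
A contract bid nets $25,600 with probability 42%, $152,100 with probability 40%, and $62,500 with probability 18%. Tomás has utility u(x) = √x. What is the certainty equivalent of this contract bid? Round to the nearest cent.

E[u] = 0.42·√25600 + 0.4·√152100 + 0.18·√62500 = 0.42·160 + 0.4·390 + 0.18·250 = 268.2
CE = (268.2)² = 71931.24

$71,931.24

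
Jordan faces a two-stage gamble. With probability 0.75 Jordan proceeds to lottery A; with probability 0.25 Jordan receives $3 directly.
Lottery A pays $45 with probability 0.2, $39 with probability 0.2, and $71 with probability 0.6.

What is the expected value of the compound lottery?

EV(A) = 0.2 × 45 + 0.2 × 39 + 0.6 × 71 = 9 + 7.8 + 42.6 = 59.4
Branch B: 3 (certain)
Overall = 0.75 × 59.4 + 0.25 × 3 = 44.55 + 0.75 = 45.3

$45.30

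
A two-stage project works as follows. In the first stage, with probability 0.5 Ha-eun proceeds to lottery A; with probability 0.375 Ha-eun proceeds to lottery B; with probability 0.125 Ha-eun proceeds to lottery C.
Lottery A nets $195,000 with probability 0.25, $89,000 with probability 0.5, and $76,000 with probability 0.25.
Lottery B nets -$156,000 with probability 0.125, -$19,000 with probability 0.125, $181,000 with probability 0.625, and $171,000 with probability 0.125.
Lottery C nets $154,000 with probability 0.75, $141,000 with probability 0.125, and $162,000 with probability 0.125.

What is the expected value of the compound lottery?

$117,531.25

EV(A) = 0.25 × 195000 + 0.5 × 89000 + 0.25 × 76000 = 48750 + 44500 + 19000 = 112250
EV(B) = 0.125 × (-156000) + 0.125 × (-19000) + 0.625 × 181000 + 0.125 × 171000 = -19500 − 2375 + 113125 + 21375 = 112625
EV(C) = 0.75 × 154000 + 0.125 × 141000 + 0.125 × 162000 = 115500 + 17625 + 20250 = 153375
Overall = 0.5 × 112250 + 0.375 × 112625 + 0.125 × 153375 = 56125 + 42234.375 + 19171.875 = 117531.25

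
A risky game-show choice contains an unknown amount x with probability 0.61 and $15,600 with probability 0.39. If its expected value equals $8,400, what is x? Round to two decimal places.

x = $3,796.72

0.61·x + 0.39·15600 = 8400
0.61·x = 8400 − 6084 = 2316
x = 2316 / 0.61 = 3796.7213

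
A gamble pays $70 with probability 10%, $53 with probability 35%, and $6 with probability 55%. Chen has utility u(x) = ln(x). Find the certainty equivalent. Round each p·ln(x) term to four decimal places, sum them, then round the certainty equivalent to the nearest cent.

$16.44

E[u] = 0.1·ln(70) + 0.35·ln(53) + 0.55·ln(6) = 0.4248 + 1.3896 + 0.9855 = 2.7999
CE = e^2.7999 ≈ 16.44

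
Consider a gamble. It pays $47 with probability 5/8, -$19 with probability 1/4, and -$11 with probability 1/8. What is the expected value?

$23.25

EV = 5/8 × 47 + 1/4 × (-19) + 1/8 × (-11) = 29.375 − 4.75 − 1.375 = 23.25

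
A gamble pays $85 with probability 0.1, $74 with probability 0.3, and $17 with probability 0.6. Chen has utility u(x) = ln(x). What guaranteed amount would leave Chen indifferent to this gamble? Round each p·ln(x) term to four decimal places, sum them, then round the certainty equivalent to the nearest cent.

E[u] = 0.1·ln(85) + 0.3·ln(74) + 0.6·ln(17) = 0.4443 + 1.2912 + 1.6999 = 3.4354
CE = e^3.4354 ≈ 31.04

$31.04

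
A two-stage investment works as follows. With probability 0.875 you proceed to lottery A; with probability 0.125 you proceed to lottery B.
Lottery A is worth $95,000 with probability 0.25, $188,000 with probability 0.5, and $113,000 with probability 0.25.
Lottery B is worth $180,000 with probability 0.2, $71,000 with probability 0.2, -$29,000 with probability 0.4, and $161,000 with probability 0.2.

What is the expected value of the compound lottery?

$136,600

EV(A) = 0.25 × 95000 + 0.5 × 188000 + 0.25 × 113000 = 23750 + 94000 + 28250 = 146000
EV(B) = 0.2 × 180000 + 0.2 × 71000 + 0.4 × (-29000) + 0.2 × 161000 = 36000 + 14200 − 11600 + 32200 = 70800
Overall = 0.875 × 146000 + 0.125 × 70800 = 127750 + 8850 = 136600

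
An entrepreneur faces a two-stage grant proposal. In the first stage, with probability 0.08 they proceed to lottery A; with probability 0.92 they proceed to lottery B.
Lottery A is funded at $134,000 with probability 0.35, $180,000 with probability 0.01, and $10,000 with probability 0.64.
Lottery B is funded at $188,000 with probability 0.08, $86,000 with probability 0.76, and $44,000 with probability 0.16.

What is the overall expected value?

EV(A) = 0.35 × 134000 + 0.01 × 180000 + 0.64 × 10000 = 46900 + 1800 + 6400 = 55100
EV(B) = 0.08 × 188000 + 0.76 × 86000 + 0.16 × 44000 = 15040 + 65360 + 7040 = 87440
Overall = 0.08 × 55100 + 0.92 × 87440 = 4408 + 80444.8 = 84852.8

$84,852.80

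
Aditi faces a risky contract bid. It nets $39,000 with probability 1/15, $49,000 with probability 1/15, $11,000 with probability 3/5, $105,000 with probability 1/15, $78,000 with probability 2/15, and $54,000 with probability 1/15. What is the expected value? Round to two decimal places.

$33,466.67

EV = 1/15 × 39000 + 1/15 × 49000 + 3/5 × 11000 + 1/15 × 105000 + 2/15 × 78000 + 1/15 × 54000 = 2600 + 3266.6667 + 6600 + 7000 + 10400 + 3600 = 33466.6667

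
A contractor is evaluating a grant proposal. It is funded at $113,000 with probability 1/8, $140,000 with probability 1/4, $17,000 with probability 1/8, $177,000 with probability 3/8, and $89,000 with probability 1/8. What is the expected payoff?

$128,750

EV = 1/8 × 113000 + 1/4 × 140000 + 1/8 × 17000 + 3/8 × 177000 + 1/8 × 89000 = 14125 + 35000 + 2125 + 66375 + 11125 = 128750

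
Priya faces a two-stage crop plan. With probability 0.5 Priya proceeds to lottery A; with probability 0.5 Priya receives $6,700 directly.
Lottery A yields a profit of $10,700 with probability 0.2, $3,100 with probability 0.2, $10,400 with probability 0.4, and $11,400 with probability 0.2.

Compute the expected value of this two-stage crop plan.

$7,950

EV(A) = 0.2 × 10700 + 0.2 × 3100 + 0.4 × 10400 + 0.2 × 11400 = 2140 + 620 + 4160 + 2280 = 9200
Branch B: 6700 (certain)
Overall = 0.5 × 9200 + 0.5 × 6700 = 4600 + 3350 = 7950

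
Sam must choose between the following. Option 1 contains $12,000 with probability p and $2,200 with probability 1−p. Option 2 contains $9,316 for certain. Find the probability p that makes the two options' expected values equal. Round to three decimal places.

p = 0.726

p·12000 + (1−p)·2200 = 9316
9800p + 2200 = 9316
p = (9316 − 2200) / 9800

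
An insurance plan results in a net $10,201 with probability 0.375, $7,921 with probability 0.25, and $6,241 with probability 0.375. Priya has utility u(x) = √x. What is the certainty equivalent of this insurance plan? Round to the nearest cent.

$8,055.06

E[u] = 0.375·√10201 + 0.25·√7921 + 0.375·√6241 = 0.375·101 + 0.25·89 + 0.375·79 = 89.75
CE = (89.75)² = 8055.0625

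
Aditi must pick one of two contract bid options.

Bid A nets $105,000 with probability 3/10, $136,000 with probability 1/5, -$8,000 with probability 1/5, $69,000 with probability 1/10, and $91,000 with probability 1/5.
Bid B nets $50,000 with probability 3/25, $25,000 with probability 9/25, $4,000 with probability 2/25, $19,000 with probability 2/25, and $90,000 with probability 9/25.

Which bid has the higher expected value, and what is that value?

Bid A ($82,200)

Bid A = 3/10 × 105000 + 1/5 × 136000 + 1/5 × (-8000) + 1/10 × 69000 + 1/5 × 91000 = 31500 + 27200 − 1600 + 6900 + 18200 = 82200
Bid B = 3/25 × 50000 + 9/25 × 25000 + 2/25 × 4000 + 2/25 × 19000 + 9/25 × 90000 = 6000 + 9000 + 320 + 1520 + 32400 = 49240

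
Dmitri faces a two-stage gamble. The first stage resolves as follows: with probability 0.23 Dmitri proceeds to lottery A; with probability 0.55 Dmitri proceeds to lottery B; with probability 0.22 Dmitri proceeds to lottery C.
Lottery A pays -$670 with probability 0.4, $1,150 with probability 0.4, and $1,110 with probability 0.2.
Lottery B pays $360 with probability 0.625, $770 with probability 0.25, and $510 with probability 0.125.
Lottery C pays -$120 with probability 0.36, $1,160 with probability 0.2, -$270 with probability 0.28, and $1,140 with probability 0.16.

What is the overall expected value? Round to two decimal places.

EV(A) = 0.4 × (-670) + 0.4 × 1150 + 0.2 × 1110 = -268 + 460 + 222 = 414
EV(B) = 0.625 × 360 + 0.25 × 770 + 0.125 × 510 = 225 + 192.5 + 63.75 = 481.25
EV(C) = 0.36 × (-120) + 0.2 × 1160 + 0.28 × (-270) + 0.16 × 1140 = -43.2 + 232 − 75.6 + 182.4 = 295.6
Overall = 0.23 × 414 + 0.55 × 481.25 + 0.22 × 295.6 = 95.22 + 264.6875 + 65.032 = 424.9395

$424.94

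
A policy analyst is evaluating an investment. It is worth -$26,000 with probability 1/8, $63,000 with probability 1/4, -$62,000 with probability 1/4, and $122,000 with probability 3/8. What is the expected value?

EV = 1/8 × (-26000) + 1/4 × 63000 + 1/4 × (-62000) + 3/8 × 122000 = -3250 + 15750 − 15500 + 45750 = 42750

$42,750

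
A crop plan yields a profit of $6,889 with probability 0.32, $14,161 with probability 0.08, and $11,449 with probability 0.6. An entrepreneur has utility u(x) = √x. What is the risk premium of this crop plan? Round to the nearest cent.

E[u] = 0.32·√6889 + 0.08·√14161 + 0.6·√11449 = 0.32·83 + 0.08·119 + 0.6·107 = 100.28
CE = (100.28)² = 10056.0784
Risk premium = EV − CE = 10206.76 − 10056.0784 = 150.6816

$150.68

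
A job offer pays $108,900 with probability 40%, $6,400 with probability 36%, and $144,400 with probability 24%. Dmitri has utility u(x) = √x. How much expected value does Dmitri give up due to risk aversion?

E[u] = 0.4·√108900 + 0.36·√6400 + 0.24·√144400 = 0.4·330 + 0.36·80 + 0.24·380 = 252
CE = (252)² = 63504
Risk premium = EV − CE = 80520 − 63504 = 17016

$17,016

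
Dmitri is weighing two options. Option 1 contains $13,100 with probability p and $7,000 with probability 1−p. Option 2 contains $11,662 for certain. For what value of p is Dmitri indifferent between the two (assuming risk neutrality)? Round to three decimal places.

p = 0.764

p·13100 + (1−p)·7000 = 11662
6100p + 7000 = 11662
p = (11662 − 7000) / 6100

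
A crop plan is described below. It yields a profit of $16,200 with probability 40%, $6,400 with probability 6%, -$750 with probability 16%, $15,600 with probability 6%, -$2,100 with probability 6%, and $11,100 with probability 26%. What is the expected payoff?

$10,440

EV = 0.4 × 16200 + 0.06 × 6400 + 0.16 × (-750) + 0.06 × 15600 + 0.06 × (-2100) + 0.26 × 11100 = 6480 + 384 − 120 + 936 − 126 + 2886 = 10440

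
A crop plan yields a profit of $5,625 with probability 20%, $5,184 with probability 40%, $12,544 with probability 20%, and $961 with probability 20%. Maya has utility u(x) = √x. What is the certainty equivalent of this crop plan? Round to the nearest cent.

$5,241.76

E[u] = 0.2·√5625 + 0.4·√5184 + 0.2·√12544 + 0.2·√961 = 0.2·75 + 0.4·72 + 0.2·112 + 0.2·31 = 72.4
CE = (72.4)² = 5241.76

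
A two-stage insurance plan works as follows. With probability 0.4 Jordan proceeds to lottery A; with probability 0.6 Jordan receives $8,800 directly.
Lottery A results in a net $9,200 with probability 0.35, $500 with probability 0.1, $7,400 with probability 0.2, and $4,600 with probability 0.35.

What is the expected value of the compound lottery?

EV(A) = 0.35 × 9200 + 0.1 × 500 + 0.2 × 7400 + 0.35 × 4600 = 3220 + 50 + 1480 + 1610 = 6360
Branch B: 8800 (certain)
Overall = 0.4 × 6360 + 0.6 × 8800 = 2544 + 5280 = 7824

$7,824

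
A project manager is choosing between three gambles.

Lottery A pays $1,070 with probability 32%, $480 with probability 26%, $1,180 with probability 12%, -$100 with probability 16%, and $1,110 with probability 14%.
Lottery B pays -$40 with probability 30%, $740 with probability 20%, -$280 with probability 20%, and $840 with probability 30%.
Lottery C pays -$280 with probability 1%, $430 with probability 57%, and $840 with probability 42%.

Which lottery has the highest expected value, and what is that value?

Lottery A = 0.32 × 1070 + 0.26 × 480 + 0.12 × 1180 + 0.16 × (-100) + 0.14 × 1110 = 342.4 + 124.8 + 141.6 − 16 + 155.4 = 748.2
Lottery B = 0.3 × (-40) + 0.2 × 740 + 0.2 × (-280) + 0.3 × 840 = -12 + 148 − 56 + 252 = 332
Lottery C = 0.01 × (-280) + 0.57 × 430 + 0.42 × 840 = -2.8 + 245.1 + 352.8 = 595.1

Lottery A ($748.20)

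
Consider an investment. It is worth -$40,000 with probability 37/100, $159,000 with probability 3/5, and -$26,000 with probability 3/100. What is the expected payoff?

EV = 37/100 × (-40000) + 3/5 × 159000 + 3/100 × (-26000) = -14800 + 95400 − 780 = 79820

$79,820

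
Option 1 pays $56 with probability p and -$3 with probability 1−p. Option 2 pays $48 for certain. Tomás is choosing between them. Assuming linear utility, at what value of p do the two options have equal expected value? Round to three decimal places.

p = 0.864

p·56 + (1−p)·(-3) = 48
59p − 3 = 48
p = (48 + 3) / 59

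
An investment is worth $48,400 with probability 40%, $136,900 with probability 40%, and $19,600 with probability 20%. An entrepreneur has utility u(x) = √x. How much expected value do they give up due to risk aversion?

$8,344

E[u] = 0.4·√48400 + 0.4·√136900 + 0.2·√19600 = 0.4·220 + 0.4·370 + 0.2·140 = 264
CE = (264)² = 69696
Risk premium = EV − CE = 78040 − 69696 = 8344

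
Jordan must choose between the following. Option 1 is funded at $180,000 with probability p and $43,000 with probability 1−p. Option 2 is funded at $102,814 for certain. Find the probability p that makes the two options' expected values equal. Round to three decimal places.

p = 0.437

p·180000 + (1−p)·43000 = 102814
137000p + 43000 = 102814
p = (102814 − 43000) / 137000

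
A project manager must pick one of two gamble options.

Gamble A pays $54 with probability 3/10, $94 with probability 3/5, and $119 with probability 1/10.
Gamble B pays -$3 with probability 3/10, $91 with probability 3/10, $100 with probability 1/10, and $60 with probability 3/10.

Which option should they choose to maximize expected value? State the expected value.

Gamble A ($84.50)

Gamble A = 3/10 × 54 + 3/5 × 94 + 1/10 × 119 = 16.2 + 56.4 + 11.9 = 84.5
Gamble B = 3/10 × (-3) + 3/10 × 91 + 1/10 × 100 + 3/10 × 60 = -0.9 + 27.3 + 10 + 18 = 54.4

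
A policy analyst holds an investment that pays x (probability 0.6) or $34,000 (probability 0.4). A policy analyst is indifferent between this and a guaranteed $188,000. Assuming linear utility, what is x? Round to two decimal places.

x = $290,666.67

0.6·x + 0.4·34000 = 188000
0.6·x = 188000 − 13600 = 174400
x = 174400 / 0.6 = 290666.6667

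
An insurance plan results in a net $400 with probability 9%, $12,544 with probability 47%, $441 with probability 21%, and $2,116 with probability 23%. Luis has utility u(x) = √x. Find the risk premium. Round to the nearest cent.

E[u] = 0.09·√400 + 0.47·√12544 + 0.21·√441 + 0.23·√2116 = 0.09·20 + 0.47·112 + 0.21·21 + 0.23·46 = 69.43
CE = (69.43)² = 4820.5249
Risk premium = EV − CE = 6510.97 − 4820.5249 = 1690.4451

$1,690.45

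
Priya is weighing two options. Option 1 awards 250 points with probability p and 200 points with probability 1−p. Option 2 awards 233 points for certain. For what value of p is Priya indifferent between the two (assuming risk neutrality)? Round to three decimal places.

p·250 + (1−p)·200 = 233
50p + 200 = 233
p = (233 − 200) / 50

p = 0.660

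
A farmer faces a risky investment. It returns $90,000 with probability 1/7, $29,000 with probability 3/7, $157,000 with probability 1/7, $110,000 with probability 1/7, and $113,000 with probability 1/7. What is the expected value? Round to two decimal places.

$79,571.43

EV = 1/7 × 90000 + 3/7 × 29000 + 1/7 × 157000 + 1/7 × 110000 + 1/7 × 113000 = 12857.1429 + 12428.5714 + 22428.5714 + 15714.2857 + 16142.8571 = 79571.4286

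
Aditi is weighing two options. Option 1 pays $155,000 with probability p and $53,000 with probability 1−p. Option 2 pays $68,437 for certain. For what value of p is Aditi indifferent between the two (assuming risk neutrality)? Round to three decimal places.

p·155000 + (1−p)·53000 = 68437
102000p + 53000 = 68437
p = (68437 − 53000) / 102000

p = 0.151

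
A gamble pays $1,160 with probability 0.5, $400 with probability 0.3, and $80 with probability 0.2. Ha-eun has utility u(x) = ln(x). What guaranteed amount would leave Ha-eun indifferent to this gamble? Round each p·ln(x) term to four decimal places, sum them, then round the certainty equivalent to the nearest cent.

$493.69

E[u] = 0.5·ln(1160) + 0.3·ln(400) + 0.2·ln(80) = 3.5281 + 1.7974 + 0.8764 = 6.2019
CE = e^6.2019 ≈ 493.69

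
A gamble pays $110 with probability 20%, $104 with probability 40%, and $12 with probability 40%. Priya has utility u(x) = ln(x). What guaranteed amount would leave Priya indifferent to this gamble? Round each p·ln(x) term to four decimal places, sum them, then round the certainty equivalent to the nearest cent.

E[u] = 0.2·ln(110) + 0.4·ln(104) + 0.4·ln(12) = 0.9401 + 1.8578 + 0.9940 = 3.7919
CE = e^3.7919 ≈ 44.34

$44.34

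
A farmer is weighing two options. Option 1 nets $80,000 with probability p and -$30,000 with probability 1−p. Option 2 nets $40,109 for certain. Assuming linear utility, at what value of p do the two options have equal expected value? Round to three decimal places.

p = 0.637

p·80000 + (1−p)·(-30000) = 40109
110000p − 30000 = 40109
p = (40109 + 30000) / 110000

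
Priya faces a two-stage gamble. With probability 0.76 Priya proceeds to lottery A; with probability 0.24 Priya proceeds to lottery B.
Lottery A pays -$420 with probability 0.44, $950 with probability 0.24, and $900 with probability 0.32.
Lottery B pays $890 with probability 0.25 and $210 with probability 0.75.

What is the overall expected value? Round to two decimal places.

$342.91

EV(A) = 0.44 × (-420) + 0.24 × 950 + 0.32 × 900 = -184.8 + 228 + 288 = 331.2
EV(B) = 0.25 × 890 + 0.75 × 210 = 222.5 + 157.5 = 380
Overall = 0.76 × 331.2 + 0.24 × 380 = 251.712 + 91.2 = 342.912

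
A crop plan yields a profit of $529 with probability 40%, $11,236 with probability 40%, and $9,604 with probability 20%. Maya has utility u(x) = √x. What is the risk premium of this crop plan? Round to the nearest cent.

E[u] = 0.4·√529 + 0.4·√11236 + 0.2·√9604 = 0.4·23 + 0.4·106 + 0.2·98 = 71.2
CE = (71.2)² = 5069.44
Risk premium = EV − CE = 6626.8 − 5069.44 = 1557.36

$1,557.36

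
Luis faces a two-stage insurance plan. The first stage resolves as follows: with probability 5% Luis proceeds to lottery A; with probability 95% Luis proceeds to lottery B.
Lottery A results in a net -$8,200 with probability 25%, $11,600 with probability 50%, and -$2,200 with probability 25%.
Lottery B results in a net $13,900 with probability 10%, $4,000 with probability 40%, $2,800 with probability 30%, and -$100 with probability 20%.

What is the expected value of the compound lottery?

$3,779.50

EV(A) = 0.25 × (-8200) + 0.5 × 11600 + 0.25 × (-2200) = -2050 + 5800 − 550 = 3200
EV(B) = 0.1 × 13900 + 0.4 × 4000 + 0.3 × 2800 + 0.2 × (-100) = 1390 + 1600 + 840 − 20 = 3810
Overall = 0.05 × 3200 + 0.95 × 3810 = 160 + 3619.5 = 3779.5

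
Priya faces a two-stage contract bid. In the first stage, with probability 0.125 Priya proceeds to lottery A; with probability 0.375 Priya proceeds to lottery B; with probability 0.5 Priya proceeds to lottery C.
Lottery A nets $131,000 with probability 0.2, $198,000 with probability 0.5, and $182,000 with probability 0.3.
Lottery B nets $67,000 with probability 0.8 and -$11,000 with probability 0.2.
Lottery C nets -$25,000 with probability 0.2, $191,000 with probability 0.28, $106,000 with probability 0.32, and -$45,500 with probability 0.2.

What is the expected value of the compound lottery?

EV(A) = 0.2 × 131000 + 0.5 × 198000 + 0.3 × 182000 = 26200 + 99000 + 54600 = 179800
EV(B) = 0.8 × 67000 + 0.2 × (-11000) = 53600 − 2200 = 51400
EV(C) = 0.2 × (-25000) + 0.28 × 191000 + 0.32 × 106000 + 0.2 × (-45500) = -5000 + 53480 + 33920 − 9100 = 73300
Overall = 0.125 × 179800 + 0.375 × 51400 + 0.5 × 73300 = 22475 + 19275 + 36650 = 78400

$78,400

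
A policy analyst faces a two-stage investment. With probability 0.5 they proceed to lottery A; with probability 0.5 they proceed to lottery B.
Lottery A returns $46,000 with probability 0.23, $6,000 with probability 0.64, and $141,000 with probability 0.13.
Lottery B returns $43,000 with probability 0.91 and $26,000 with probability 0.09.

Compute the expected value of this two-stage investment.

$37,110

EV(A) = 0.23 × 46000 + 0.64 × 6000 + 0.13 × 141000 = 10580 + 3840 + 18330 = 32750
EV(B) = 0.91 × 43000 + 0.09 × 26000 = 39130 + 2340 = 41470
Overall = 0.5 × 32750 + 0.5 × 41470 = 16375 + 20735 = 37110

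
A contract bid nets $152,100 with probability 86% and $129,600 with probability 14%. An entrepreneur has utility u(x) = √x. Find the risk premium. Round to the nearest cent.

$108.36

E[u] = 0.86·√152100 + 0.14·√129600 = 0.86·390 + 0.14·360 = 385.8
CE = (385.8)² = 148841.64
Risk premium = EV − CE = 148950 − 148841.64 = 108.36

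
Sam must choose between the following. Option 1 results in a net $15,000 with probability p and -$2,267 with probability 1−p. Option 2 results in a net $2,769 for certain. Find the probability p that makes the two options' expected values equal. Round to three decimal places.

p = 0.292

p·15000 + (1−p)·(-2267) = 2769
17267p − 2267 = 2769
p = (2769 + 2267) / 17267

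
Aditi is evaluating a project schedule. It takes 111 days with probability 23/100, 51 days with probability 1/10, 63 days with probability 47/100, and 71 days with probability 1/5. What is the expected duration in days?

74.44 days

EV = 23/100 × 111 + 1/10 × 51 + 47/100 × 63 + 1/5 × 71 = 25.53 + 5.1 + 29.61 + 14.2 = 74.44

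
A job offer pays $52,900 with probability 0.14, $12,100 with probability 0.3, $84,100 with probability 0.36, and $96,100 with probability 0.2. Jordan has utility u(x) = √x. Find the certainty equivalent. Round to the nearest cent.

E[u] = 0.14·√52900 + 0.3·√12100 + 0.36·√84100 + 0.2·√96100 = 0.14·230 + 0.3·110 + 0.36·290 + 0.2·310 = 231.6
CE = (231.6)² = 53638.56

$53,638.56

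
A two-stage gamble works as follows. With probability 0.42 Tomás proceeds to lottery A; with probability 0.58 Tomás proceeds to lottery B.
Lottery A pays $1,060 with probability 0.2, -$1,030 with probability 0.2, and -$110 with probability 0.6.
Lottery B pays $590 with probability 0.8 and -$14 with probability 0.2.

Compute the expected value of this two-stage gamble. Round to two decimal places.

$246.94

EV(A) = 0.2 × 1060 + 0.2 × (-1030) + 0.6 × (-110) = 212 − 206 − 66 = -60
EV(B) = 0.8 × 590 + 0.2 × (-14) = 472 − 2.8 = 469.2
Overall = 0.42 × (-60) + 0.58 × 469.2 = -25.2 + 272.136 = 246.936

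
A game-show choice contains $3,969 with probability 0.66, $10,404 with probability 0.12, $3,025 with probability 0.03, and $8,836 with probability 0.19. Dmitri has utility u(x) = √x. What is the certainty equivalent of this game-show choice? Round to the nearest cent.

E[u] = 0.66·√3969 + 0.12·√10404 + 0.03·√3025 + 0.19·√8836 = 0.66·63 + 0.12·102 + 0.03·55 + 0.19·94 = 73.33
CE = (73.33)² = 5377.2889

$5,377.29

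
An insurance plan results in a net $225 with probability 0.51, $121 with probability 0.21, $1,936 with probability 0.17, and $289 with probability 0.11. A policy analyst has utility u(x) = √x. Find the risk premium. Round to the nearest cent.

E[u] = 0.51·√225 + 0.21·√121 + 0.17·√1936 + 0.11·√289 = 0.51·15 + 0.21·11 + 0.17·44 + 0.11·17 = 19.31
CE = (19.31)² = 372.8761
Risk premium = EV − CE = 501.07 − 372.8761 = 128.1939

$128.19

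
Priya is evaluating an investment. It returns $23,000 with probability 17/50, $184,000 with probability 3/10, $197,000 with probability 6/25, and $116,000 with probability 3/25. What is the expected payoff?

$124,220

EV = 17/50 × 23000 + 3/10 × 184000 + 6/25 × 197000 + 3/25 × 116000 = 7820 + 55200 + 47280 + 13920 = 124220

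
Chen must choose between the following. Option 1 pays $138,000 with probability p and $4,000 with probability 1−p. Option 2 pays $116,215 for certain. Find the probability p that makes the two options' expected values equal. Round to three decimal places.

p = 0.837

p·138000 + (1−p)·4000 = 116215
134000p + 4000 = 116215
p = (116215 − 4000) / 134000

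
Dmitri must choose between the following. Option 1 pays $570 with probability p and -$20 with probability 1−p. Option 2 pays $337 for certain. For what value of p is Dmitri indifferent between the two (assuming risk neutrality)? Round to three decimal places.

p·570 + (1−p)·(-20) = 337
590p − 20 = 337
p = (337 + 20) / 590

p = 0.605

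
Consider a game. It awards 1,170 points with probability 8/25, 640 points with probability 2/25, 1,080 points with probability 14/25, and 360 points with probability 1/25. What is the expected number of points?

EV = 8/25 × 1170 + 2/25 × 640 + 14/25 × 1080 + 1/25 × 360 = 374.4 + 51.2 + 604.8 + 14.4 = 1044.8

1044.8 points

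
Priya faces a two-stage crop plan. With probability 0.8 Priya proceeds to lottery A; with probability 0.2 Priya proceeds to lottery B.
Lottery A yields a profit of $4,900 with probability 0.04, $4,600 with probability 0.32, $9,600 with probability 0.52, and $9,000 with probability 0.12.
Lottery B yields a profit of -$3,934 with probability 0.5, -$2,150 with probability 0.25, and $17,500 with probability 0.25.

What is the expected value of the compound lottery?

EV(A) = 0.04 × 4900 + 0.32 × 4600 + 0.52 × 9600 + 0.12 × 9000 = 196 + 1472 + 4992 + 1080 = 7740
EV(B) = 0.5 × (-3934) + 0.25 × (-2150) + 0.25 × 17500 = -1967 − 537.5 + 4375 = 1870.5
Overall = 0.8 × 7740 + 0.2 × 1870.5 = 6192 + 374.1 = 6566.1

$6,566.10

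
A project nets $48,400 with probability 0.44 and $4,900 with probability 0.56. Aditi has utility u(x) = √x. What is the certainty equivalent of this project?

$18,496

E[u] = 0.44·√48400 + 0.56·√4900 = 0.44·220 + 0.56·70 = 136
CE = (136)² = 18496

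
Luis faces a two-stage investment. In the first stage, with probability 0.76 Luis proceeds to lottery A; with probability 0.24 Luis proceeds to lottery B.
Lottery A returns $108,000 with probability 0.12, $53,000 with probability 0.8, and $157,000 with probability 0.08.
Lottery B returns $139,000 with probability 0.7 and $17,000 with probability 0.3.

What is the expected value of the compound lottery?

$76,195.20

EV(A) = 0.12 × 108000 + 0.8 × 53000 + 0.08 × 157000 = 12960 + 42400 + 12560 = 67920
EV(B) = 0.7 × 139000 + 0.3 × 17000 = 97300 + 5100 = 102400
Overall = 0.76 × 67920 + 0.24 × 102400 = 51619.2 + 24576 = 76195.2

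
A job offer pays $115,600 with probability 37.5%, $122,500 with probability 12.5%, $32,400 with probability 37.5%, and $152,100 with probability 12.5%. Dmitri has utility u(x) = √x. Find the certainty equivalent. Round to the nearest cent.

$82,656.25

E[u] = 0.375·√115600 + 0.125·√122500 + 0.375·√32400 + 0.125·√152100 = 0.375·340 + 0.125·350 + 0.375·180 + 0.125·390 = 287.5
CE = (287.5)² = 82656.25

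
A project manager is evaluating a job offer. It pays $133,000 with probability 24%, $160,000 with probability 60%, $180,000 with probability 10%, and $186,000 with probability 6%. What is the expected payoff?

$157,080

EV = 0.24 × 133000 + 0.6 × 160000 + 0.1 × 180000 + 0.06 × 186000 = 31920 + 96000 + 18000 + 11160 = 157080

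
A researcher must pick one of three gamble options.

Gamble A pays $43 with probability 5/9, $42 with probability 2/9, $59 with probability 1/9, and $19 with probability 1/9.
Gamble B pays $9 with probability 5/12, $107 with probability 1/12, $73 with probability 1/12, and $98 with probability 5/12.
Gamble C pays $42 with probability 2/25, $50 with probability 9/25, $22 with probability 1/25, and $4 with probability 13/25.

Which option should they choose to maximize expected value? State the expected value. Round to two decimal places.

Gamble B ($59.58)

Gamble A = 5/9 × 43 + 2/9 × 42 + 1/9 × 59 + 1/9 × 19 = 23.8889 + 9.3333 + 6.5556 + 2.1111 = 41.8889
Gamble B = 5/12 × 9 + 1/12 × 107 + 1/12 × 73 + 5/12 × 98 = 3.75 + 8.9167 + 6.0833 + 40.8333 = 59.5833
Gamble C = 2/25 × 42 + 9/25 × 50 + 1/25 × 22 + 13/25 × 4 = 3.36 + 18 + 0.88 + 2.08 = 24.32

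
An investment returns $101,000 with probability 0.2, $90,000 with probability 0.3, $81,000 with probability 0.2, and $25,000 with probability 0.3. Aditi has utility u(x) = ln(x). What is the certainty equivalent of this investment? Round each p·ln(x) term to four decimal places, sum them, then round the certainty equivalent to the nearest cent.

E[u] = 0.2·ln(101000) + 0.3·ln(90000) + 0.2·ln(81000) + 0.3·ln(25000) = 2.3046 + 3.4223 + 2.2604 + 3.0380 = 11.0253
CE = e^11.0253 ≈ 61408.28

$61,408.28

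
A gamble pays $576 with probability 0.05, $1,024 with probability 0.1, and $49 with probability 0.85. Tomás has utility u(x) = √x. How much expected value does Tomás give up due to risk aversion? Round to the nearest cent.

E[u] = 0.05·√576 + 0.1·√1024 + 0.85·√49 = 0.05·24 + 0.1·32 + 0.85·7 = 10.35
CE = (10.35)² = 107.1225
Risk premium = EV − CE = 172.85 − 107.1225 = 65.7275

$65.73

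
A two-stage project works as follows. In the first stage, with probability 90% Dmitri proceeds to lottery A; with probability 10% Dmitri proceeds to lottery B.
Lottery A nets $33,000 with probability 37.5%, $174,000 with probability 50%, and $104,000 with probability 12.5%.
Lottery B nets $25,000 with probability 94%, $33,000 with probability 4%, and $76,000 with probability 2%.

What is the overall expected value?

EV(A) = 0.375 × 33000 + 0.5 × 174000 + 0.125 × 104000 = 12375 + 87000 + 13000 = 112375
EV(B) = 0.94 × 25000 + 0.04 × 33000 + 0.02 × 76000 = 23500 + 1320 + 1520 = 26340
Overall = 0.9 × 112375 + 0.1 × 26340 = 101137.5 + 2634 = 103771.5

$103,771.50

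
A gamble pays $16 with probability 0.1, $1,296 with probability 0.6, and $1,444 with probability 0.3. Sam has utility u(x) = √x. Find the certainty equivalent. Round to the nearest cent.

$1,115.56

E[u] = 0.1·√16 + 0.6·√1296 + 0.3·√1444 = 0.1·4 + 0.6·36 + 0.3·38 = 33.4
CE = (33.4)² = 1115.56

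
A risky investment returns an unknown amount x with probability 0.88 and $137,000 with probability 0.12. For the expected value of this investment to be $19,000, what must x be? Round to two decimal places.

0.88·x + 0.12·137000 = 19000
0.88·x = 19000 − 16440 = 2560
x = 2560 / 0.88 = 2909.0909

x = $2,909.09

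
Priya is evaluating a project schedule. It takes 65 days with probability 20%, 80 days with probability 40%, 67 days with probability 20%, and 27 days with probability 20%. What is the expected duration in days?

63.8 days

EV = 0.2 × 65 + 0.4 × 80 + 0.2 × 67 + 0.2 × 27 = 13 + 32 + 13.4 + 5.4 = 63.8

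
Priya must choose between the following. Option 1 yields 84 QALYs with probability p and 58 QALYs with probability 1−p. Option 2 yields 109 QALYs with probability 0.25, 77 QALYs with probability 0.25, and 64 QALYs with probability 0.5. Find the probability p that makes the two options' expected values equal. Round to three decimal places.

EV(Option 2) = 0.25 × 109 + 0.25 × 77 + 0.5 × 64 = 27.25 + 19.25 + 32 = 78.5
p·84 + (1−p)·58 = 78.5
26p + 58 = 78.5
p = (78.5 − 58) / 26

p = 0.788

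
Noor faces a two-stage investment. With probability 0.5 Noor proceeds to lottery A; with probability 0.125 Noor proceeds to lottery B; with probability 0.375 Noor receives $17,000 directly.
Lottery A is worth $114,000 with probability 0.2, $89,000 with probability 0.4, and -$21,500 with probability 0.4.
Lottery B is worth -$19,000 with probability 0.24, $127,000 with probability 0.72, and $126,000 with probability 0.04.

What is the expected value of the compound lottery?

EV(A) = 0.2 × 114000 + 0.4 × 89000 + 0.4 × (-21500) = 22800 + 35600 − 8600 = 49800
EV(B) = 0.24 × (-19000) + 0.72 × 127000 + 0.04 × 126000 = -4560 + 91440 + 5040 = 91920
Branch C: 17000 (certain)
Overall = 0.5 × 49800 + 0.125 × 91920 + 0.375 × 17000 = 24900 + 11490 + 6375 = 42765

$42,765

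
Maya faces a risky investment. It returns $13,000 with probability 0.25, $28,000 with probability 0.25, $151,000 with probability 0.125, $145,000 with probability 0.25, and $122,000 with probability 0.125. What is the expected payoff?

$80,625

EV = 0.25 × 13000 + 0.25 × 28000 + 0.125 × 151000 + 0.25 × 145000 + 0.125 × 122000 = 3250 + 7000 + 18875 + 36250 + 15250 = 80625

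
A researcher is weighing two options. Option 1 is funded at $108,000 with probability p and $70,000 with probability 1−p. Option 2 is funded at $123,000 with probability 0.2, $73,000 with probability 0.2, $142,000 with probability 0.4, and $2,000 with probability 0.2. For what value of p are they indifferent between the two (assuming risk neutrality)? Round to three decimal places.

EV(Option 2) = 0.2 × 123000 + 0.2 × 73000 + 0.4 × 142000 + 0.2 × 2000 = 24600 + 14600 + 56800 + 400 = 96400
p·108000 + (1−p)·70000 = 96400
38000p + 70000 = 96400
p = (96400 − 70000) / 38000

p = 0.695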